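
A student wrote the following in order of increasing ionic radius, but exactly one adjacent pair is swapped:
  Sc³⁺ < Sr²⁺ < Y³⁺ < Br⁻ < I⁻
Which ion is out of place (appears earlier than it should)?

Check each adjacent pair. Sr²⁺ and Y³⁺ are reversed: both have 36 electrons but Z(Y)=39 > Z(Sr)=38, so Y³⁺ should be the smaller of the two. No other neighbouring pair contradicts the periodic trends, so Sr²⁺ is the ion listed too early.

Sr²⁺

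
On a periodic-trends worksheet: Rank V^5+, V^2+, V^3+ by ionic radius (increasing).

For a single element, ionic radius drops as positive charge rises — V^5+ < V^2+.

V^5+ < V^3+ < V^2+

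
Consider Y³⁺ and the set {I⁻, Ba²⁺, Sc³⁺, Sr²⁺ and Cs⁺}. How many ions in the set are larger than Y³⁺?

4

Tabulating Z and e⁻: Sc³⁺ has 18 e⁻ (Z=21), Y³⁺ has 36 e⁻ (Z=39), Sr²⁺ has 36 e⁻ (Z=38), Ba²⁺ has 54 e⁻ (Z=56), Cs⁺ has 54 e⁻ (Z=55), I⁻ has 54 e⁻ (Z=53). Sc³⁺ < Y³⁺ (same group, period 4 vs 5); Y³⁺ < Sr²⁺ (both 36 e⁻, Z=39>38); Sr²⁺ < Ba²⁺ (same group, 1 shell fewer); Ba²⁺ < Cs⁺ (isoelectronic, higher Z=56 is smaller); Cs⁺ < I⁻ (both 54 e⁻, Z=55>53).
Overall: Sc³⁺ < Y³⁺ < Sr²⁺ < Ba²⁺ < Cs⁺ < I⁻. Y³⁺ has 1 below it and 4 above. That's 4.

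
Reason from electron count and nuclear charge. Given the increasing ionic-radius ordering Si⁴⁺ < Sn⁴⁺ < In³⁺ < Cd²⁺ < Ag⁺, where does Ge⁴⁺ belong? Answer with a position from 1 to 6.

2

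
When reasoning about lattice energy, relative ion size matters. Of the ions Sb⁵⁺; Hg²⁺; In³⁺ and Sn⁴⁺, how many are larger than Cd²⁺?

1

First list Z and electron count for each: Sb⁵⁺ has 46 e⁻ (Z=51), Sn⁴⁺ has 46 e⁻ (Z=50), In³⁺ has 46 e⁻ (Z=49), Cd²⁺ has 46 e⁻ (Z=48), Hg²⁺ has 78 e⁻ (Z=80). Sb⁵⁺ < Sn⁴⁺ (isoelectronic, higher Z=51 is smaller); Sn⁴⁺ < In³⁺ (both 46 e⁻, Z=50>49); In³⁺ < Cd²⁺ (both 46 e⁻, Z=49>48); Cd²⁺ < Hg²⁺ (same group, period 5 vs 6).
Relative to Cd²⁺, the ions that are larger are Hg²⁺. Count: 1.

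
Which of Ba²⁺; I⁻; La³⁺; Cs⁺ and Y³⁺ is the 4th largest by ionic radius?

Electron counts and nuclear charges: Y³⁺ (Z=39, 36 e⁻), La³⁺ (Z=57, 54 e⁻), Ba²⁺ (Z=56, 54 e⁻), Cs⁺ (Z=55, 54 e⁻), I⁻ (Z=53, 54 e⁻). Y³⁺ < La³⁺ (same group, period 5 vs 6); La³⁺ < Ba²⁺ (isoelectronic, higher Z=57 is smaller); Ba²⁺ < Cs⁺ (isoelectronic, higher Z=56 is smaller); Cs⁺ < I⁻ (isoelectronic, higher Z=55 is smaller).
So the order is Y³⁺ < La³⁺ < Ba²⁺ < Cs⁺ < I⁻; the 4th-largest ion is La³⁺.

La³⁺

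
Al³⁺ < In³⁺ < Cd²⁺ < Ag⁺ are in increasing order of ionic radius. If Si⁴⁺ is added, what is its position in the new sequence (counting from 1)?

1

Work out protons and electrons: Si⁴⁺ has 10 e⁻ (Z=14), Al³⁺ has 10 e⁻ (Z=13), In³⁺ has 46 e⁻ (Z=49), Cd²⁺ has 46 e⁻ (Z=48), Ag⁺ has 46 e⁻ (Z=47). Si⁴⁺ < Al³⁺ (isoelectronic, higher Z=14 is smaller); Al³⁺ < In³⁺ (same group, 2 shells fewer); In³⁺ < Cd²⁺ (both 46 e⁻, Z=49>48); Cd²⁺ < Ag⁺ (isoelectronic, higher Z=48 is smaller).
Putting Si⁴⁺ in gives Si⁴⁺ < Al³⁺ < In³⁺ < Cd²⁺ < Ag⁺; it lands at slot 1.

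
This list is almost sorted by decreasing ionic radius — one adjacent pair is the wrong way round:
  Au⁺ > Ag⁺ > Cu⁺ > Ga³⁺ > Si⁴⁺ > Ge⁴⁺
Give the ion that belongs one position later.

Si⁴⁺

The pair Si⁴⁺, Ge⁴⁺ is the wrong way round — same group and charge — period 3 sits above period 4, so Si⁴⁺ is smaller. All other adjacent pairs agree with periodic trends, so Si⁴⁺ is the misplaced ion.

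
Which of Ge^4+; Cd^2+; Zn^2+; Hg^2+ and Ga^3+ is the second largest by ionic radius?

Cd^2+

Ge^4+: 28 e⁻, Z=32, Ga^3+: 28 e⁻, Z=31, Zn^2+: 28 e⁻, Z=30, Cd^2+: 46 e⁻, Z=48, Hg^2+: 78 e⁻, Z=80. Ge^4+ < Ga^3+ (both 28 e⁻, Z=32>31); Ga^3+ < Zn^2+ (both 28 e⁻, Z=31>30); Zn^2+ < Cd^2+ (same group, period 4 vs 5); Cd^2+ < Hg^2+ (same group, 1 shell fewer).
So the order is Ge^4+ < Ga^3+ < Zn^2+ < Cd^2+ < Hg^2+; the 2nd-largest ion is Cd^2+.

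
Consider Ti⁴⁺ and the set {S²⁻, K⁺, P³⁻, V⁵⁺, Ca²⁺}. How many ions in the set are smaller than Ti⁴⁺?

Isoelectronic series (18 e⁻ each). Size is set by nuclear charge: more protons means a smaller ion. V⁵⁺ (Z=23), Ti⁴⁺ (Z=22), Ca²⁺ (Z=20), K⁺ (Z=19), S²⁻ (Z=16), P³⁻ (Z=15).
Relative to Ti⁴⁺, the ions that are smaller are V⁵⁺. That's 1.

1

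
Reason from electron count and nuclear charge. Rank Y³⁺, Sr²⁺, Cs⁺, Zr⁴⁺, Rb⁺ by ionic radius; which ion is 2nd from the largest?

First list Z and electron count for each: Zr⁴⁺ has 36 e⁻ (Z=40), Y³⁺ has 36 e⁻ (Z=39), Sr²⁺ has 36 e⁻ (Z=38), Rb⁺ has 36 e⁻ (Z=37), Cs⁺ has 54 e⁻ (Z=55). Zr⁴⁺ < Y³⁺ (isoelectronic, higher Z=40 is smaller); Y³⁺ < Sr²⁺ (both 36 e⁻, Z=39>38); Sr²⁺ < Rb⁺ (isoelectronic, higher Z=38 is smaller); Rb⁺ < Cs⁺ (same group, 1 shell fewer).
So the order is Zr⁴⁺ < Y³⁺ < Sr²⁺ < Rb⁺ < Cs⁺; the 2nd-largest ion is Rb⁺.

Rb⁺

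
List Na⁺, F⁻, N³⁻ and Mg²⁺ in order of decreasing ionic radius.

Each ion has 10 electrons. The ranking follows nuclear charge in reverse — greater Z gives a smaller radius. Mg²⁺ (Z=12), Na⁺ (Z=11), F⁻ (Z=9), N³⁻ (Z=7).

N³⁻ > F⁻ > Na⁺ > Mg²⁺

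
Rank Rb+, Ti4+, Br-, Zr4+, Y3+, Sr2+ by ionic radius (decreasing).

Br- > Rb+ > Sr2+ > Y3+ > Zr4+ > Ti4+

Ti4+: 18 e⁻, Z=22, Zr4+: 36 e⁻, Z=40, Y3+: 36 e⁻, Z=39, Sr2+: 36 e⁻, Z=38, Rb+: 36 e⁻, Z=37, Br-: 36 e⁻, Z=35. Ti4+ < Zr4+ (same group, period 4 vs 5); Zr4+ < Y3+ (both 36 e⁻, Z=40>39); Y3+ < Sr2+ (isoelectronic, higher Z=39 is smaller); Sr2+ < Rb+ (both 36 e⁻, Z=38>37); Rb+ < Br- (both 36 e⁻, Z=37>35).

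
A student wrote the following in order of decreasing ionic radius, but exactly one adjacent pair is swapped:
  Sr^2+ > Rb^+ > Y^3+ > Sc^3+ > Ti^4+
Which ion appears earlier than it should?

Sr^2+

Compare adjacent ions: Sr^2+ and Rb^+ share 36 electrons; the higher nuclear charge on Sr (Z=38) contracts it more, so Sr^2+ < Rb^+ — yet in this decreasing list Sr^2+ sits before Rb^+. Nothing else is reversed, so Sr^2+ should move one place to the right.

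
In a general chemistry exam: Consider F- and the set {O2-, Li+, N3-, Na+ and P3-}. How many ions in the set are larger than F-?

3

Li+ (Z=3, 2 e⁻), Na+ (Z=11, 10 e⁻), F- (Z=9, 10 e⁻), O2- (Z=8, 10 e⁻), N3- (Z=7, 10 e⁻), P3- (Z=15, 18 e⁻). Li+ < Na+ (same group, 1 shell fewer); Na+ < F- (both 10 e⁻, Z=11>9); F- < O2- (both 10 e⁻, Z=9>8); O2- < N3- (isoelectronic, higher Z=8 is smaller); N3- < P3- (same group, 1 shell fewer).
Ordering all of them (including F-) by radius gives Li+ < Na+ < F- < O2- < N3- < P3-. That's 3.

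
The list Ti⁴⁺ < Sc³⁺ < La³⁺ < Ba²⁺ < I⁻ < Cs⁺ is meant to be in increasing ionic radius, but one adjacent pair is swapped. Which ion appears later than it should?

Cs⁺

Scanning neighbour by neighbour, only I⁻/Cs⁺ violates a trend: Cs⁺ and I⁻ share 54 electrons; the higher nuclear charge on Cs (Z=55) contracts it more, so Cs⁺ < I⁻. That makes Cs⁺ the one sitting a position late relative to where it belongs.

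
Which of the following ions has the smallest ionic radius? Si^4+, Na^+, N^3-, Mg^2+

Si^4+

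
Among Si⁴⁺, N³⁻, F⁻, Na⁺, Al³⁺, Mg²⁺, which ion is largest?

N³⁻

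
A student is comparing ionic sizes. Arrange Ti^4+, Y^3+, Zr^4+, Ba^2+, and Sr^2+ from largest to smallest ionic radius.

Tabulating Z and e⁻: Ti^4+ (Z=22, 18 e⁻), Zr^4+ (Z=40, 36 e⁻), Y^3+ (Z=39, 36 e⁻), Sr^2+ (Z=38, 36 e⁻), Ba^2+ (Z=56, 54 e⁻). Ti^4+ < Zr^4+ (same group, period 4 vs 5); Zr^4+ < Y^3+ (both 36 e⁻, Z=40>39); Y^3+ < Sr^2+ (isoelectronic, higher Z=39 is smaller); Sr^2+ < Ba^2+ (same group, 1 shell fewer).

Ba^2+ > Sr^2+ > Y^3+ > Zr^4+ > Ti^4+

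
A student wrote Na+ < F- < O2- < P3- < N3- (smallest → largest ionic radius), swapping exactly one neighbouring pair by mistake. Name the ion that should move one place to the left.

Compare adjacent ions: same group and charge — period 2 sits above period 3, so N3- is smaller — yet in this increasing list P3- sits before N3-. Nothing else is reversed, so N3- should move one place to the left.

N3-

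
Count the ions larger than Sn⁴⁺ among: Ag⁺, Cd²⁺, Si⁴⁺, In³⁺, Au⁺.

4

Electron counts and nuclear charges: Si⁴⁺ (Z=14, 10 e⁻), Sn⁴⁺ (Z=50, 46 e⁻), In³⁺ (Z=49, 46 e⁻), Cd²⁺ (Z=48, 46 e⁻), Ag⁺ (Z=47, 46 e⁻), Au⁺ (Z=79, 78 e⁻). Si⁴⁺ < Sn⁴⁺ (same group, period 3 vs 5); Sn⁴⁺ < In³⁺ (both 46 e⁻, Z=50>49); In³⁺ < Cd²⁺ (both 46 e⁻, Z=49>48); Cd²⁺ < Ag⁺ (isoelectronic, higher Z=48 is smaller); Ag⁺ < Au⁺ (same group, 1 shell fewer).
Placing each against Sn⁴⁺: smaller — Si⁴⁺; larger — In³⁺, Cd²⁺, Ag⁺, Au⁺. So 4 are larger.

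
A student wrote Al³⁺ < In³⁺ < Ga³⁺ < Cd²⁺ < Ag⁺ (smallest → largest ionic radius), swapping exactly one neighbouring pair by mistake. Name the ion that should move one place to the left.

Ga³⁺

Compare adjacent ions: same group and charge — period 4 sits above period 5, so Ga³⁺ is smaller — yet in this increasing list In³⁺ sits before Ga³⁺. Nothing else is reversed, so Ga³⁺ should move one place to the left.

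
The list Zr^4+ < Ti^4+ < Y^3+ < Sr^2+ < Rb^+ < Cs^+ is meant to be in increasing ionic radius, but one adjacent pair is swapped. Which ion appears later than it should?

Ti^4+

Check each adjacent pair. Zr^4+ and Ti^4+ are reversed: Ti^4+ and Zr^4+ are in one column with the same charge; the lighter period-4 ion has one fewer shell and is smaller. No other neighbouring pair contradicts the periodic trends, so Ti^4+ is the ion listed too late.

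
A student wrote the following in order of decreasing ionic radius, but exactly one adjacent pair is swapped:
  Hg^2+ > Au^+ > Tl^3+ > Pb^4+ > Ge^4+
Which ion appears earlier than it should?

The pair Hg^2+, Au^+ is the wrong way round — both have 78 electrons but Z(Hg)=80 > Z(Au)=79, so Hg^2+ should be the smaller of the two. All other adjacent pairs agree with periodic trends, so Hg^2+ is the misplaced ion.

Hg^2+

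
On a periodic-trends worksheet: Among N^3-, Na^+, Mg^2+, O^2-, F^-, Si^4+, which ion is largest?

N^3-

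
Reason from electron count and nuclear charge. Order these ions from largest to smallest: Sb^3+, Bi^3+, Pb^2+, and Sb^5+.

Pb^2+ > Bi^3+ > Sb^3+ > Sb^5+

First list Z and electron count for each: Sb^5+ has 46 e⁻ (Z=51), Sb^3+ has 48 e⁻ (Z=51), Bi^3+ has 80 e⁻ (Z=83), Pb^2+ has 80 e⁻ (Z=82). Sb^5+ < Sb^3+ (same element, +5 vs +3); Sb^3+ < Bi^3+ (same group, 1 shell fewer); Bi^3+ < Pb^2+ (isoelectronic, higher Z=83 is smaller).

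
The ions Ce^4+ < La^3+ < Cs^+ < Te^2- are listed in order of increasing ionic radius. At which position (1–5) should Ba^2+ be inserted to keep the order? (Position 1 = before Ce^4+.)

These species are isoelectronic with 54 electrons. The only difference is the number of protons: Ce^4+ (Z=58), La^3+ (Z=57), Ba^2+ (Z=56), Cs^+ (Z=55), Te^2- (Z=52). The strongest nuclear pull (Ce^4+) gives the smallest ion.
With Ba^2+ included the full order is Ce^4+ < La^3+ < Ba^2+ < Cs^+ < Te^2-, so it takes position 3.

3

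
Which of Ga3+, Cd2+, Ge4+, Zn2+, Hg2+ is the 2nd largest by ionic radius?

Electron counts and nuclear charges: Ge4+ (Z=32, 28 e⁻), Ga3+ (Z=31, 28 e⁻), Zn2+ (Z=30, 28 e⁻), Cd2+ (Z=48, 46 e⁻), Hg2+ (Z=80, 78 e⁻). Ge4+ < Ga3+ (both 28 e⁻, Z=32>31); Ga3+ < Zn2+ (both 28 e⁻, Z=31>30); Zn2+ < Cd2+ (same group, 1 shell fewer); Cd2+ < Hg2+ (same group, period 5 vs 6).
That gives Ge4+ < Ga3+ < Zn2+ < Cd2+ < Hg2+. From the largest end, number 2 is Cd2+.

Cd2+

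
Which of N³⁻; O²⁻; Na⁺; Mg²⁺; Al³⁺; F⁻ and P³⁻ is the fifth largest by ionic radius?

Tabulating Z and e⁻: Al³⁺ has 10 e⁻ (Z=13), Mg²⁺ has 10 e⁻ (Z=12), Na⁺ has 10 e⁻ (Z=11), F⁻ has 10 e⁻ (Z=9), O²⁻ has 10 e⁻ (Z=8), N³⁻ has 10 e⁻ (Z=7), P³⁻ has 18 e⁻ (Z=15). Al³⁺ < Mg²⁺ (isoelectronic, higher Z=13 is smaller); Mg²⁺ < Na⁺ (both 10 e⁻, Z=12>11); Na⁺ < F⁻ (both 10 e⁻, Z=11>9); F⁻ < O²⁻ (isoelectronic, higher Z=9 is smaller); O²⁻ < N³⁻ (both 10 e⁻, Z=8>7); N³⁻ < P³⁻ (same group, 1 shell fewer).
That gives Al³⁺ < Mg²⁺ < Na⁺ < F⁻ < O²⁻ < N³⁻ < P³⁻. From the largest end, number 5 is Na⁺.

Na⁺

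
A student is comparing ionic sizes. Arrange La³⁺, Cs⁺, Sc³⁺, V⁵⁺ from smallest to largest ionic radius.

V⁵⁺ < Sc³⁺ < La³⁺ < Cs⁺

Work out protons and electrons: V⁵⁺ (Z=23, 18 e⁻), Sc³⁺ (Z=21, 18 e⁻), La³⁺ (Z=57, 54 e⁻), Cs⁺ (Z=55, 54 e⁻). V⁵⁺ < Sc³⁺ (both 18 e⁻, Z=23>21); Sc³⁺ < La³⁺ (same group, 2 shells fewer); La³⁺ < Cs⁺ (both 54 e⁻, Z=57>55).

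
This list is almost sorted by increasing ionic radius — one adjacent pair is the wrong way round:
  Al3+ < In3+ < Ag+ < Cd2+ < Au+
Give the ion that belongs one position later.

Ag+

Check each adjacent pair. Ag+ and Cd2+ are reversed: they are isoelectronic (46 e⁻) and Cd has more protons than Ag (48 vs 47), making Cd2+ smaller. No other neighbouring pair contradicts the periodic trends, so Ag+ is the ion listed too early.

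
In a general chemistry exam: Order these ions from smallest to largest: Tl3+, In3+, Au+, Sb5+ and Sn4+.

Sb5+ < Sn4+ < In3+ < Tl3+ < Au+

Electron counts and nuclear charges: Sb5+: 46 e⁻, Z=51, Sn4+: 46 e⁻, Z=50, In3+: 46 e⁻, Z=49, Tl3+: 78 e⁻, Z=81, Au+: 78 e⁻, Z=79. Sb5+ < Sn4+ (both 46 e⁻, Z=51>50); Sn4+ < In3+ (both 46 e⁻, Z=50>49); In3+ < Tl3+ (same group, period 5 vs 6); Tl3+ < Au+ (isoelectronic, higher Z=81 is smaller).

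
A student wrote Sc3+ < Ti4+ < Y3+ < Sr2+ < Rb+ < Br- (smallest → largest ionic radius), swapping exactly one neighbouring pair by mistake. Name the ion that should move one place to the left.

Ti4+

The pair Sc3+, Ti4+ is the wrong way round — Ti4+ and Sc3+ share 18 electrons; the higher nuclear charge on Ti (Z=22) contracts it more, so Ti4+ < Sc3+. All other adjacent pairs agree with periodic trends, so Ti4+ is the misplaced ion.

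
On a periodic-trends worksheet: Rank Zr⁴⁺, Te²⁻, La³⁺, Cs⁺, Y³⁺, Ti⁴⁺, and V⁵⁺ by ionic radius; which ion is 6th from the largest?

Tabulating Z and e⁻: V⁵⁺: 18 e⁻, Z=23, Ti⁴⁺: 18 e⁻, Z=22, Zr⁴⁺: 36 e⁻, Z=40, Y³⁺: 36 e⁻, Z=39, La³⁺: 54 e⁻, Z=57, Cs⁺: 54 e⁻, Z=55, Te²⁻: 54 e⁻, Z=52. V⁵⁺ < Ti⁴⁺ (both 18 e⁻, Z=23>22); Ti⁴⁺ < Zr⁴⁺ (same group, 1 shell fewer); Zr⁴⁺ < Y³⁺ (both 36 e⁻, Z=40>39); Y³⁺ < La³⁺ (same group, period 5 vs 6); La³⁺ < Cs⁺ (isoelectronic, higher Z=57 is smaller); Cs⁺ < Te²⁻ (both 54 e⁻, Z=55>52).
Full ascending order: V⁵⁺ < Ti⁴⁺ < Zr⁴⁺ < Y³⁺ < La³⁺ < Cs⁺ < Te²⁻. Counting from the largest, position 6 is Ti⁴⁺.

Ti⁴⁺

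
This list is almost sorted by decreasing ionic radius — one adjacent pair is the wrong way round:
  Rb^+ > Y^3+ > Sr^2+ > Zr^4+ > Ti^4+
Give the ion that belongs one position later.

Scanning neighbour by neighbour, only Y^3+/Sr^2+ violates a trend: both have 36 electrons but Z(Y)=39 > Z(Sr)=38, so Y^3+ should be the smaller of the two. That makes Y^3+ the one sitting a position early relative to where it belongs.

Y^3+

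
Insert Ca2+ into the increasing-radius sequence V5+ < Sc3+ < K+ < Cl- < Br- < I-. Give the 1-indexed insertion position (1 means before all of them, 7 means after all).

Electron counts and nuclear charges: V5+ has 18 e⁻ (Z=23), Sc3+ has 18 e⁻ (Z=21), Ca2+ has 18 e⁻ (Z=20), K+ has 18 e⁻ (Z=19), Cl- has 18 e⁻ (Z=17), Br- has 36 e⁻ (Z=35), I- has 54 e⁻ (Z=53). V5+ < Sc3+ (both 18 e⁻, Z=23>21); Sc3+ < Ca2+ (isoelectronic, higher Z=21 is smaller); Ca2+ < K+ (isoelectronic, higher Z=20 is smaller); K+ < Cl- (isoelectronic, higher Z=19 is smaller); Cl- < Br- (same group, 1 shell fewer); Br- < I- (same group, 1 shell fewer).
With Ca2+ included the full order is V5+ < Sc3+ < Ca2+ < K+ < Cl- < Br- < I-, so it takes position 3.

3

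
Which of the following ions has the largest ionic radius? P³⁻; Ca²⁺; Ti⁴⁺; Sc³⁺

P³⁻

Isoelectronic series (18 e⁻ each). Size is set by nuclear charge: more protons means a smaller ion. Ti⁴⁺ (Z=22), Sc³⁺ (Z=21), Ca²⁺ (Z=20), P³⁻ (Z=15).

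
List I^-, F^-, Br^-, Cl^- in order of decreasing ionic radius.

I^- > Br^- > Cl^- > F^-

All are in the same group with charge -1. Radius grows down the group as n (the outermost shell) increases.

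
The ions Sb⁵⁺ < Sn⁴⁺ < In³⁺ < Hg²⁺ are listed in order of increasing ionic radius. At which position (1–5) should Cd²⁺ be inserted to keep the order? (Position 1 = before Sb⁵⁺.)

Electron counts and nuclear charges: Sb⁵⁺ has 46 e⁻ (Z=51), Sn⁴⁺ has 46 e⁻ (Z=50), In³⁺ has 46 e⁻ (Z=49), Cd²⁺ has 46 e⁻ (Z=48), Hg²⁺ has 78 e⁻ (Z=80). Sb⁵⁺ < Sn⁴⁺ (both 46 e⁻, Z=51>50); Sn⁴⁺ < In³⁺ (both 46 e⁻, Z=50>49); In³⁺ < Cd²⁺ (isoelectronic, higher Z=49 is smaller); Cd²⁺ < Hg²⁺ (same group, 1 shell fewer).
The complete sequence is Sb⁵⁺ < Sn⁴⁺ < In³⁺ < Cd²⁺ < Hg²⁺. Cd²⁺ sits at position 4.

4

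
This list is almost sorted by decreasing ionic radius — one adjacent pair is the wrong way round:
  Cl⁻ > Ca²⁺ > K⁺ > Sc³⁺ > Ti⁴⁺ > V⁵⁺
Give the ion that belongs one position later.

Ca²⁺

Check each adjacent pair. Ca²⁺ and K⁺ are reversed: they are isoelectronic (18 e⁻) and Ca has more protons than K (20 vs 19), making Ca²⁺ smaller. No other neighbouring pair contradicts the periodic trends, so Ca²⁺ is the ion listed too early.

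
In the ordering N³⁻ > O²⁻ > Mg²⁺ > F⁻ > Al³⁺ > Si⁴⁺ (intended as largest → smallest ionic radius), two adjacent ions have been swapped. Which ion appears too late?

Scanning neighbour by neighbour, only Mg²⁺/F⁻ violates a trend: they are isoelectronic (10 e⁻) and Mg has more protons than F (12 vs 9), making Mg²⁺ smaller. That makes F⁻ the one sitting a position late relative to where it belongs.

F⁻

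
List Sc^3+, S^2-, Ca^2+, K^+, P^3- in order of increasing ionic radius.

Each ion has 18 electrons. The ranking follows nuclear charge in reverse — greater Z gives a smaller radius. Sc^3+ (Z=21), Ca^2+ (Z=20), K^+ (Z=19), S^2- (Z=16), P^3- (Z=15).

Sc^3+ < Ca^2+ < K^+ < S^2- < P^3-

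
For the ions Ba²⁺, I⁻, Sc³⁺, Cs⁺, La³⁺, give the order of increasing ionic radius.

Sc³⁺ < La³⁺ < Ba²⁺ < Cs⁺ < I⁻

Sc³⁺ (Z=21, 18 e⁻), La³⁺ (Z=57, 54 e⁻), Ba²⁺ (Z=56, 54 e⁻), Cs⁺ (Z=55, 54 e⁻), I⁻ (Z=53, 54 e⁻). Sc³⁺ < La³⁺ (same group, period 4 vs 6); La³⁺ < Ba²⁺ (both 54 e⁻, Z=57>56); Ba²⁺ < Cs⁺ (both 54 e⁻, Z=56>55); Cs⁺ < I⁻ (isoelectronic, higher Z=55 is smaller).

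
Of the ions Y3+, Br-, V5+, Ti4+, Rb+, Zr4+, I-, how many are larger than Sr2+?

3

Electron counts and nuclear charges: V5+ has 18 e⁻ (Z=23), Ti4+ has 18 e⁻ (Z=22), Zr4+ has 36 e⁻ (Z=40), Y3+ has 36 e⁻ (Z=39), Sr2+ has 36 e⁻ (Z=38), Rb+ has 36 e⁻ (Z=37), Br- has 36 e⁻ (Z=35), I- has 54 e⁻ (Z=53). V5+ < Ti4+ (both 18 e⁻, Z=23>22); Ti4+ < Zr4+ (same group, period 4 vs 5); Zr4+ < Y3+ (isoelectronic, higher Z=40 is smaller); Y3+ < Sr2+ (isoelectronic, higher Z=39 is smaller); Sr2+ < Rb+ (isoelectronic, higher Z=38 is smaller); Rb+ < Br- (both 36 e⁻, Z=37>35); Br- < I- (same group, 1 shell fewer).
Relative to Sr2+, the ions that are larger are Rb+, Br-, I-. That's 3.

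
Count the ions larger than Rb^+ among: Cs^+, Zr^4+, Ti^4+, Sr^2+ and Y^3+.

1

Work out protons and electrons: Ti^4+: 18 e⁻, Z=22, Zr^4+: 36 e⁻, Z=40, Y^3+: 36 e⁻, Z=39, Sr^2+: 36 e⁻, Z=38, Rb^+: 36 e⁻, Z=37, Cs^+: 54 e⁻, Z=55. Ti^4+ < Zr^4+ (same group, 1 shell fewer); Zr^4+ < Y^3+ (both 36 e⁻, Z=40>39); Y^3+ < Sr^2+ (both 36 e⁻, Z=39>38); Sr^2+ < Rb^+ (isoelectronic, higher Z=38 is smaller); Rb^+ < Cs^+ (same group, period 5 vs 6).
Placing each against Rb^+: smaller — Ti^4+, Zr^4+, Y^3+, Sr^2+; larger — Cs^+. Count: 1.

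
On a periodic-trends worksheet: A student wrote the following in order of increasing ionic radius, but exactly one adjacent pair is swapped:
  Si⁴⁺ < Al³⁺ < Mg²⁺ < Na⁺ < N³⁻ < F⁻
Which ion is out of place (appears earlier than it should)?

Scanning neighbour by neighbour, only N³⁻/F⁻ violates a trend: they are isoelectronic (10 e⁻) and F has more protons than N (9 vs 7), making F⁻ smaller. That makes N³⁻ the one sitting a position early relative to where it belongs.

N³⁻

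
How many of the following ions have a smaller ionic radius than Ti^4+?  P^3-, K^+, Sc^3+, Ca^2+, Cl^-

These species are isoelectronic with 18 electrons. The only difference is the number of protons: Ti^4+ (Z=22), Sc^3+ (Z=21), Ca^2+ (Z=20), K^+ (Z=19), Cl^- (Z=17), P^3- (Z=15). The strongest nuclear pull (Ti^4+) gives the smallest ion.
Relative to Ti^4+, the ions that are smaller are none. So 0 are smaller.

0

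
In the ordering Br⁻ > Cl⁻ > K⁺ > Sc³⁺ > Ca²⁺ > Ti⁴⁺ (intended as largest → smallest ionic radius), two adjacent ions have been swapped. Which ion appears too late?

Ca²⁺

Compare adjacent ions: they are isoelectronic (18 e⁻) and Sc has more protons than Ca (21 vs 20), making Sc³⁺ smaller — yet in this decreasing list Sc³⁺ sits before Ca²⁺. Nothing else is reversed, so Ca²⁺ should move one place to the left.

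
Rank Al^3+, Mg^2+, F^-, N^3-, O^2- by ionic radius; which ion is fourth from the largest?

Each ion has 10 electrons. The ranking follows nuclear charge in reverse — greater Z gives a smaller radius. Al^3+ (Z=13), Mg^2+ (Z=12), F^- (Z=9), O^2- (Z=8), N^3- (Z=7).
Ordering: Al^3+ < Mg^2+ < F^- < O^2- < N^3-. The fourth largest is Mg^2+.

Mg^2+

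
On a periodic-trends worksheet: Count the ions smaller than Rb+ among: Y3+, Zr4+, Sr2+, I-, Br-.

Electron counts and nuclear charges: Zr4+ has 36 e⁻ (Z=40), Y3+ has 36 e⁻ (Z=39), Sr2+ has 36 e⁻ (Z=38), Rb+ has 36 e⁻ (Z=37), Br- has 36 e⁻ (Z=35), I- has 54 e⁻ (Z=53). Zr4+ < Y3+ (both 36 e⁻, Z=40>39); Y3+ < Sr2+ (isoelectronic, higher Z=39 is smaller); Sr2+ < Rb+ (isoelectronic, higher Z=38 is smaller); Rb+ < Br- (isoelectronic, higher Z=37 is smaller); Br- < I- (same group, period 4 vs 5).
Relative to Rb+, the ions that are smaller are Zr4+, Y3+, Sr2+. That's 3.

3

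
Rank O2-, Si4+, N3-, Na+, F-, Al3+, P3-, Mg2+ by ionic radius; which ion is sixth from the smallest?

Electron counts and nuclear charges: Si4+ has 10 e⁻ (Z=14), Al3+ has 10 e⁻ (Z=13), Mg2+ has 10 e⁻ (Z=12), Na+ has 10 e⁻ (Z=11), F- has 10 e⁻ (Z=9), O2- has 10 e⁻ (Z=8), N3- has 10 e⁻ (Z=7), P3- has 18 e⁻ (Z=15). Si4+ < Al3+ (both 10 e⁻, Z=14>13); Al3+ < Mg2+ (isoelectronic, higher Z=13 is smaller); Mg2+ < Na+ (isoelectronic, higher Z=12 is smaller); Na+ < F- (both 10 e⁻, Z=11>9); F- < O2- (isoelectronic, higher Z=9 is smaller); O2- < N3- (isoelectronic, higher Z=8 is smaller); N3- < P3- (same group, period 2 vs 3).
Ordering: Si4+ < Al3+ < Mg2+ < Na+ < F- < O2- < N3- < P3-. The sixth smallest is O2-.

O2-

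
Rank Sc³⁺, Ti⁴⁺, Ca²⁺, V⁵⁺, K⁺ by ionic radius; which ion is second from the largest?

Ca²⁺

Each ion has 18 electrons. The ranking follows nuclear charge in reverse — greater Z gives a smaller radius. V⁵⁺ (Z=23), Ti⁴⁺ (Z=22), Sc³⁺ (Z=21), Ca²⁺ (Z=20), K⁺ (Z=19).
Full ascending order: V⁵⁺ < Ti⁴⁺ < Sc³⁺ < Ca²⁺ < K⁺. Counting from the largest, position 2 is Ca²⁺.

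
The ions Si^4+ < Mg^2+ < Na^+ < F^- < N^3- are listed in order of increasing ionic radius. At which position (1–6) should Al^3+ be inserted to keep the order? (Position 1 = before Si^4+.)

2

These species are isoelectronic with 10 electrons. The only difference is the number of protons: Si^4+ (Z=14), Al^3+ (Z=13), Mg^2+ (Z=12), Na^+ (Z=11), F^- (Z=9), N^3- (Z=7). The strongest nuclear pull (Si^4+) gives the smallest ion.
Putting Al^3+ in gives Si^4+ < Al^3+ < Mg^2+ < Na^+ < F^- < N^3-; it lands at slot 2.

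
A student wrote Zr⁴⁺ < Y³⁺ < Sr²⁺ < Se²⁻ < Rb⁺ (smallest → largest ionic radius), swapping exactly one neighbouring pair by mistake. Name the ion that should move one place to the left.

The pair Se²⁻, Rb⁺ is the wrong way round — they are isoelectronic (36 e⁻) and Rb has more protons than Se (37 vs 34), making Rb⁺ smaller. All other adjacent pairs agree with periodic trends, so Rb⁺ is the misplaced ion.

Rb⁺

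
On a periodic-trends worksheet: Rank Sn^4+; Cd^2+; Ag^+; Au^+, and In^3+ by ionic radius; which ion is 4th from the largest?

In^3+

Work out protons and electrons: Sn^4+ has 46 e⁻ (Z=50), In^3+ has 46 e⁻ (Z=49), Cd^2+ has 46 e⁻ (Z=48), Ag^+ has 46 e⁻ (Z=47), Au^+ has 78 e⁻ (Z=79). Sn^4+ < In^3+ (isoelectronic, higher Z=50 is smaller); In^3+ < Cd^2+ (isoelectronic, higher Z=49 is smaller); Cd^2+ < Ag^+ (isoelectronic, higher Z=48 is smaller); Ag^+ < Au^+ (same group, 1 shell fewer).
So the order is Sn^4+ < In^3+ < Cd^2+ < Ag^+ < Au^+; the 4th-largest ion is In^3+.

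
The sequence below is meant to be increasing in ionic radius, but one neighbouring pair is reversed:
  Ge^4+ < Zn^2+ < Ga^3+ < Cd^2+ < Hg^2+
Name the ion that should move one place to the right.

Zn^2+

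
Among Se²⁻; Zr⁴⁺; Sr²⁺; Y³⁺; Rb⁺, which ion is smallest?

These species are isoelectronic with 36 electrons. The only difference is the number of protons: Zr⁴⁺ (Z=40), Y³⁺ (Z=39), Sr²⁺ (Z=38), Rb⁺ (Z=37), Se²⁻ (Z=34). The strongest nuclear pull (Zr⁴⁺) gives the smallest ion.

Zr⁴⁺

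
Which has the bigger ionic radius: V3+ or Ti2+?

Isoelectronic series (20 e⁻ each). Size is set by nuclear charge: more protons means a smaller ion. V3+ (Z=23), Ti2+ (Z=22).

Ti2+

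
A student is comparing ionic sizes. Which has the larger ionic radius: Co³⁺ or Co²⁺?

For a single element, ionic radius drops as positive charge rises — Co³⁺ < Co²⁺.

Co²⁺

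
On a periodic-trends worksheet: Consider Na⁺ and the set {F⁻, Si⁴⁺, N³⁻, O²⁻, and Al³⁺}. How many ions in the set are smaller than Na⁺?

These species are isoelectronic with 10 electrons. The only difference is the number of protons: Si⁴⁺ (Z=14), Al³⁺ (Z=13), Na⁺ (Z=11), F⁻ (Z=9), O²⁻ (Z=8), N³⁻ (Z=7). The strongest nuclear pull (Si⁴⁺) gives the smallest ion.
Ordering all of them (including Na⁺) by radius gives Si⁴⁺ < Al³⁺ < Na⁺ < F⁻ < O²⁻ < N³⁻. That's 2.

2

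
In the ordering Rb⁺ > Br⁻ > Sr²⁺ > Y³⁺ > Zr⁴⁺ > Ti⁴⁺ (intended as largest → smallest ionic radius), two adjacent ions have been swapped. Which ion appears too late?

The pair Rb⁺, Br⁻ is the wrong way round — Rb⁺ and Br⁻ share 36 electrons; the higher nuclear charge on Rb (Z=37) contracts it more, so Rb⁺ < Br⁻. All other adjacent pairs agree with periodic trends, so Br⁻ is the misplaced ion.

Br⁻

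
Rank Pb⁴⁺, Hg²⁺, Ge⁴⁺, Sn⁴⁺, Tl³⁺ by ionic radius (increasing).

Ge⁴⁺ < Sn⁴⁺ < Pb⁴⁺ < Tl³⁺ < Hg²⁺

Work out protons and electrons: Ge⁴⁺ (Z=32, 28 e⁻), Sn⁴⁺ (Z=50, 46 e⁻), Pb⁴⁺ (Z=82, 78 e⁻), Tl³⁺ (Z=81, 78 e⁻), Hg²⁺ (Z=80, 78 e⁻). Ge⁴⁺ < Sn⁴⁺ (same group, 1 shell fewer); Sn⁴⁺ < Pb⁴⁺ (same group, 1 shell fewer); Pb⁴⁺ < Tl³⁺ (both 78 e⁻, Z=82>81); Tl³⁺ < Hg²⁺ (isoelectronic, higher Z=81 is smaller).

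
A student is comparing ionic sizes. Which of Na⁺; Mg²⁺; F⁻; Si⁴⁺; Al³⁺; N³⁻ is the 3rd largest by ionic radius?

Isoelectronic series (10 e⁻ each). Size is set by nuclear charge: more protons means a smaller ion. Si⁴⁺ (Z=14), Al³⁺ (Z=13), Mg²⁺ (Z=12), Na⁺ (Z=11), F⁻ (Z=9), N³⁻ (Z=7).
So the order is Si⁴⁺ < Al³⁺ < Mg²⁺ < Na⁺ < F⁻ < N³⁻; the 3rd-largest ion is Na⁺.

Na⁺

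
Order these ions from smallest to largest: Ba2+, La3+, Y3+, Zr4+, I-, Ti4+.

Ti4+ < Zr4+ < Y3+ < La3+ < Ba2+ < I-

Tabulating Z and e⁻: Ti4+ (Z=22, 18 e⁻), Zr4+ (Z=40, 36 e⁻), Y3+ (Z=39, 36 e⁻), La3+ (Z=57, 54 e⁻), Ba2+ (Z=56, 54 e⁻), I- (Z=53, 54 e⁻). Ti4+ < Zr4+ (same group, period 4 vs 5); Zr4+ < Y3+ (isoelectronic, higher Z=40 is smaller); Y3+ < La3+ (same group, 1 shell fewer); La3+ < Ba2+ (both 54 e⁻, Z=57>56); Ba2+ < I- (isoelectronic, higher Z=56 is smaller).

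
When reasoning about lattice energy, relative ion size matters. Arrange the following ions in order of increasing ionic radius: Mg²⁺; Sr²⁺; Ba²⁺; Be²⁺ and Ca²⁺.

Be²⁺ < Mg²⁺ < Ca²⁺ < Sr²⁺ < Ba²⁺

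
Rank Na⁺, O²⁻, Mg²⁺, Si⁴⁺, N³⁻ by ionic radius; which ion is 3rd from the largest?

Each ion has 10 electrons. The ranking follows nuclear charge in reverse — greater Z gives a smaller radius. Si⁴⁺ (Z=14), Mg²⁺ (Z=12), Na⁺ (Z=11), O²⁻ (Z=8), N³⁻ (Z=7).
Ordering: Si⁴⁺ < Mg²⁺ < Na⁺ < O²⁻ < N³⁻. The 3rd largest is Na⁺.

Na⁺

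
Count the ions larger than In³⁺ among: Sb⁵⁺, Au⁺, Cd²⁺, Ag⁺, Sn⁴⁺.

3

Tabulating Z and e⁻: Sb⁵⁺ has 46 e⁻ (Z=51), Sn⁴⁺ has 46 e⁻ (Z=50), In³⁺ has 46 e⁻ (Z=49), Cd²⁺ has 46 e⁻ (Z=48), Ag⁺ has 46 e⁻ (Z=47), Au⁺ has 78 e⁻ (Z=79). Sb⁵⁺ < Sn⁴⁺ (both 46 e⁻, Z=51>50); Sn⁴⁺ < In³⁺ (isoelectronic, higher Z=50 is smaller); In³⁺ < Cd²⁺ (isoelectronic, higher Z=49 is smaller); Cd²⁺ < Ag⁺ (isoelectronic, higher Z=48 is smaller); Ag⁺ < Au⁺ (same group, period 5 vs 6).
Overall: Sb⁵⁺ < Sn⁴⁺ < In³⁺ < Cd²⁺ < Ag⁺ < Au⁺. In³⁺ has 2 below it and 3 above. So 3 are larger.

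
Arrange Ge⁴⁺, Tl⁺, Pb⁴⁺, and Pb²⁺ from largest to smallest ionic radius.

First list Z and electron count for each: Ge⁴⁺: 28 e⁻, Z=32, Pb⁴⁺: 78 e⁻, Z=82, Pb²⁺: 80 e⁻, Z=82, Tl⁺: 80 e⁻, Z=81. Ge⁴⁺ < Pb⁴⁺ (same group, 2 shells fewer); Pb⁴⁺ < Pb²⁺ (same element, +4 vs +2); Pb²⁺ < Tl⁺ (isoelectronic, higher Z=82 is smaller).

Tl⁺ > Pb²⁺ > Pb⁴⁺ > Ge⁴⁺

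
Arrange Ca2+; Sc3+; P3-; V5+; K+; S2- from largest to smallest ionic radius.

Isoelectronic series (18 e⁻ each). Size is set by nuclear charge: more protons means a smaller ion. V5+ (Z=23), Sc3+ (Z=21), Ca2+ (Z=20), K+ (Z=19), S2- (Z=16), P3- (Z=15).

P3- > S2- > K+ > Ca2+ > Sc3+ > V5+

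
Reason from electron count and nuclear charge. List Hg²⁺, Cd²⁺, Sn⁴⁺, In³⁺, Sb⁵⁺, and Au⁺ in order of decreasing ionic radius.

Au⁺ > Hg²⁺ > Cd²⁺ > In³⁺ > Sn⁴⁺ > Sb⁵⁺

Electron counts and nuclear charges: Sb⁵⁺: 46 e⁻, Z=51, Sn⁴⁺: 46 e⁻, Z=50, In³⁺: 46 e⁻, Z=49, Cd²⁺: 46 e⁻, Z=48, Hg²⁺: 78 e⁻, Z=80, Au⁺: 78 e⁻, Z=79. Sb⁵⁺ < Sn⁴⁺ (isoelectronic, higher Z=51 is smaller); Sn⁴⁺ < In³⁺ (isoelectronic, higher Z=50 is smaller); In³⁺ < Cd²⁺ (both 46 e⁻, Z=49>48); Cd²⁺ < Hg²⁺ (same group, period 5 vs 6); Hg²⁺ < Au⁺ (isoelectronic, higher Z=80 is smaller).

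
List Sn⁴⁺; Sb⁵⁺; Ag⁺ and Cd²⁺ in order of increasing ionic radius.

Isoelectronic series (46 e⁻ each). Size is set by nuclear charge: more protons means a smaller ion. Sb⁵⁺ (Z=51), Sn⁴⁺ (Z=50), Cd²⁺ (Z=48), Ag⁺ (Z=47).

Sb⁵⁺ < Sn⁴⁺ < Cd²⁺ < Ag⁺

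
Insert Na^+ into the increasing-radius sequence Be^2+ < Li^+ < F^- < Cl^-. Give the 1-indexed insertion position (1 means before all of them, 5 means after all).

Be^2+ (Z=4, 2 e⁻), Li^+ (Z=3, 2 e⁻), Na^+ (Z=11, 10 e⁻), F^- (Z=9, 10 e⁻), Cl^- (Z=17, 18 e⁻). Be^2+ < Li^+ (both 2 e⁻, Z=4>3); Li^+ < Na^+ (same group, 1 shell fewer); Na^+ < F^- (both 10 e⁻, Z=11>9); F^- < Cl^- (same group, 1 shell fewer).
The complete sequence is Be^2+ < Li^+ < Na^+ < F^- < Cl^-. Na^+ sits at position 3.

3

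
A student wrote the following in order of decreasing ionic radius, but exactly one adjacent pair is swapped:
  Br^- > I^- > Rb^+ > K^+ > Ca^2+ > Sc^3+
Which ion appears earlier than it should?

Compare adjacent ions: both in group 17 with the same charge; Br^- (period 4) has the smaller radius — yet in this decreasing list Br^- sits before I^-. Nothing else is reversed, so Br^- should move one place to the right.

Br^-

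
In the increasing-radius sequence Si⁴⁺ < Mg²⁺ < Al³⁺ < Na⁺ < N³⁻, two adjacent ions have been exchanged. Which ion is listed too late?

Check each adjacent pair. Mg²⁺ and Al³⁺ are reversed: they are isoelectronic (10 e⁻) and Al has more protons than Mg (13 vs 12), making Al³⁺ smaller. No other neighbouring pair contradicts the periodic trends, so Al³⁺ is the ion listed too late.

Al³⁺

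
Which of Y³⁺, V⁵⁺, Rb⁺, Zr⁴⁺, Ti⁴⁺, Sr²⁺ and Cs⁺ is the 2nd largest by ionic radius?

Work out protons and electrons: V⁵⁺: 18 e⁻, Z=23, Ti⁴⁺: 18 e⁻, Z=22, Zr⁴⁺: 36 e⁻, Z=40, Y³⁺: 36 e⁻, Z=39, Sr²⁺: 36 e⁻, Z=38, Rb⁺: 36 e⁻, Z=37, Cs⁺: 54 e⁻, Z=55. V⁵⁺ < Ti⁴⁺ (isoelectronic, higher Z=23 is smaller); Ti⁴⁺ < Zr⁴⁺ (same group, 1 shell fewer); Zr⁴⁺ < Y³⁺ (isoelectronic, higher Z=40 is smaller); Y³⁺ < Sr²⁺ (both 36 e⁻, Z=39>38); Sr²⁺ < Rb⁺ (both 36 e⁻, Z=38>37); Rb⁺ < Cs⁺ (same group, period 5 vs 6).
So the order is V⁵⁺ < Ti⁴⁺ < Zr⁴⁺ < Y³⁺ < Sr²⁺ < Rb⁺ < Cs⁺; the 2nd-largest ion is Rb⁺.

Rb⁺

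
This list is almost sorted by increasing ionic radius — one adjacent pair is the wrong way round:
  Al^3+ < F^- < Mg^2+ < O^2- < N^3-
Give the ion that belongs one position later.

Compare adjacent ions: Mg^2+ and F^- share 10 electrons; the higher nuclear charge on Mg (Z=12) contracts it more, so Mg^2+ < F^- — yet in this increasing list F^- sits before Mg^2+. Nothing else is reversed, so F^- should move one place to the right.

F^-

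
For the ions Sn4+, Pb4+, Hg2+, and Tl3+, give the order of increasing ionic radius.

Tabulating Z and e⁻: Sn4+: 46 e⁻, Z=50, Pb4+: 78 e⁻, Z=82, Tl3+: 78 e⁻, Z=81, Hg2+: 78 e⁻, Z=80. Sn4+ < Pb4+ (same group, period 5 vs 6); Pb4+ < Tl3+ (both 78 e⁻, Z=82>81); Tl3+ < Hg2+ (both 78 e⁻, Z=81>80).

Sn4+ < Pb4+ < Tl3+ < Hg2+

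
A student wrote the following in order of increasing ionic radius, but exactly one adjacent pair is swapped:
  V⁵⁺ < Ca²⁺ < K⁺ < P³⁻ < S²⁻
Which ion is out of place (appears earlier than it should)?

P³⁻

Scanning neighbour by neighbour, only P³⁻/S²⁻ violates a trend: both have 18 electrons but Z(S)=16 > Z(P)=15, so S²⁻ should be the smaller of the two. That makes P³⁻ the one sitting a position early relative to where it belongs.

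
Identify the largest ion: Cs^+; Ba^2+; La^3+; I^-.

Each ion has 54 electrons. The ranking follows nuclear charge in reverse — greater Z gives a smaller radius. La^3+ (Z=57), Ba^2+ (Z=56), Cs^+ (Z=55), I^- (Z=53).

I^-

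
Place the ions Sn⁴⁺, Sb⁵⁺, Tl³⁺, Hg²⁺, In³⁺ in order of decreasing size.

Sb⁵⁺ has 46 e⁻ (Z=51), Sn⁴⁺ has 46 e⁻ (Z=50), In³⁺ has 46 e⁻ (Z=49), Tl³⁺ has 78 e⁻ (Z=81), Hg²⁺ has 78 e⁻ (Z=80). Sb⁵⁺ < Sn⁴⁺ (both 46 e⁻, Z=51>50); Sn⁴⁺ < In³⁺ (isoelectronic, higher Z=50 is smaller); In³⁺ < Tl³⁺ (same group, 1 shell fewer); Tl³⁺ < Hg²⁺ (isoelectronic, higher Z=81 is smaller).

Hg²⁺ > Tl³⁺ > In³⁺ > Sn⁴⁺ > Sb⁵⁺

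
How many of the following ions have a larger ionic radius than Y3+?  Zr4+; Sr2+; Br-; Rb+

All of these have 36 electrons (isoelectronic). With the same electron cloud, the ion with the most protons pulls it in tightest. Nuclear charges: Zr4+ (Z=40), Y3+ (Z=39), Sr2+ (Z=38), Rb+ (Z=37), Br- (Z=35). Highest Z is smallest.
Relative to Y3+, the ions that are larger are Sr2+, Rb+, Br-. So 3 are larger.

3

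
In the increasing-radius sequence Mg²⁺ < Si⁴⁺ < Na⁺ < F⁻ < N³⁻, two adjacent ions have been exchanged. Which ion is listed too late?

Si⁴⁺

Scanning neighbour by neighbour, only Mg²⁺/Si⁴⁺ violates a trend: both have 10 electrons but Z(Si)=14 > Z(Mg)=12, so Si⁴⁺ should be the smaller of the two. That makes Si⁴⁺ the one sitting a position late relative to where it belongs.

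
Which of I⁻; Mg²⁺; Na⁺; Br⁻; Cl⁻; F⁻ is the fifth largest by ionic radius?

Na⁺

Electron counts and nuclear charges: Mg²⁺: 10 e⁻, Z=12, Na⁺: 10 e⁻, Z=11, F⁻: 10 e⁻, Z=9, Cl⁻: 18 e⁻, Z=17, Br⁻: 36 e⁻, Z=35, I⁻: 54 e⁻, Z=53. Mg²⁺ < Na⁺ (both 10 e⁻, Z=12>11); Na⁺ < F⁻ (isoelectronic, higher Z=11 is smaller); F⁻ < Cl⁻ (same group, 1 shell fewer); Cl⁻ < Br⁻ (same group, period 3 vs 4); Br⁻ < I⁻ (same group, 1 shell fewer).
That gives Mg²⁺ < Na⁺ < F⁻ < Cl⁻ < Br⁻ < I⁻. From the largest end, number 5 is Na⁺.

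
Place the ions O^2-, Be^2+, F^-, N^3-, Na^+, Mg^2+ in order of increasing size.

Electron counts and nuclear charges: Be^2+: 2 e⁻, Z=4, Mg^2+: 10 e⁻, Z=12, Na^+: 10 e⁻, Z=11, F^-: 10 e⁻, Z=9, O^2-: 10 e⁻, Z=8, N^3-: 10 e⁻, Z=7. Be^2+ < Mg^2+ (same group, period 2 vs 3); Mg^2+ < Na^+ (isoelectronic, higher Z=12 is smaller); Na^+ < F^- (isoelectronic, higher Z=11 is smaller); F^- < O^2- (isoelectronic, higher Z=9 is smaller); O^2- < N^3- (both 10 e⁻, Z=8>7).

Be^2+ < Mg^2+ < Na^+ < F^- < O^2- < N^3-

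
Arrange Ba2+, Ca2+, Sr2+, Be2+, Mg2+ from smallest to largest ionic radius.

Be2+ < Mg2+ < Ca2+ < Sr2+ < Ba2+

These ions sit in one column with identical charge. Each step down the periodic table adds a principal shell, increasing the radius.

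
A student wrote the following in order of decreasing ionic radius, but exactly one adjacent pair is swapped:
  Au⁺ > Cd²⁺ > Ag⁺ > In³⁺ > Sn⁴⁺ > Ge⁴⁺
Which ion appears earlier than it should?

Cd²⁺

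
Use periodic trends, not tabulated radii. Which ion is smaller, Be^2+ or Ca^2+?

These ions sit in one column with identical charge. Each step down the periodic table adds a principal shell, increasing the radius.

Be^2+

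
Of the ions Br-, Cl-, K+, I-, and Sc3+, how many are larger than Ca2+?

4

Work out protons and electrons: Sc3+ has 18 e⁻ (Z=21), Ca2+ has 18 e⁻ (Z=20), K+ has 18 e⁻ (Z=19), Cl- has 18 e⁻ (Z=17), Br- has 36 e⁻ (Z=35), I- has 54 e⁻ (Z=53). Sc3+ < Ca2+ (isoelectronic, higher Z=21 is smaller); Ca2+ < K+ (both 18 e⁻, Z=20>19); K+ < Cl- (isoelectronic, higher Z=19 is smaller); Cl- < Br- (same group, period 3 vs 4); Br- < I- (same group, period 4 vs 5).
Overall: Sc3+ < Ca2+ < K+ < Cl- < Br- < I-. Ca2+ has 1 below it and 4 above. So 4 are larger.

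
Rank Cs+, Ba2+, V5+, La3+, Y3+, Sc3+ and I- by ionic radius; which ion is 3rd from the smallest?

Y3+

Tabulating Z and e⁻: V5+: 18 e⁻, Z=23, Sc3+: 18 e⁻, Z=21, Y3+: 36 e⁻, Z=39, La3+: 54 e⁻, Z=57, Ba2+: 54 e⁻, Z=56, Cs+: 54 e⁻, Z=55, I-: 54 e⁻, Z=53. V5+ < Sc3+ (both 18 e⁻, Z=23>21); Sc3+ < Y3+ (same group, period 4 vs 5); Y3+ < La3+ (same group, 1 shell fewer); La3+ < Ba2+ (both 54 e⁻, Z=57>56); Ba2+ < Cs+ (isoelectronic, higher Z=56 is smaller); Cs+ < I- (isoelectronic, higher Z=55 is smaller).
So the order is V5+ < Sc3+ < Y3+ < La3+ < Ba2+ < Cs+ < I-; the 3rd-smallest ion is Y3+.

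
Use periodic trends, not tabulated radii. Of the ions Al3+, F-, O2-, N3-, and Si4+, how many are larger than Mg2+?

All of these have 10 electrons (isoelectronic). With the same electron cloud, the ion with the most protons pulls it in tightest. Nuclear charges: Si4+ (Z=14), Al3+ (Z=13), Mg2+ (Z=12), F- (Z=9), O2- (Z=8), N3- (Z=7). Highest Z is smallest.
Relative to Mg2+, the ions that are larger are F-, O2-, N3-. So 3 are larger.

3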